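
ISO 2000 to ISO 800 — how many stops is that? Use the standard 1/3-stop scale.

1 1/3 stops

2000 → 1600 → 1250 → 1000 → 800 — count the steps: 4 third-stops = 1 1/3 stops.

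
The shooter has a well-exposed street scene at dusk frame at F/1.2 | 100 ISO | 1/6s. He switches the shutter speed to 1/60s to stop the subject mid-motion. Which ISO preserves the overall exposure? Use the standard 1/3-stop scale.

ISO 1000

Shutter speed: 1/6 → 1/8 → 1/10 → 1/13 → 1/15 → 1/20 → 1/25 → 1/30 → 1/40 → 1/50 → 1/60 — 3 1/3 stops shorter (darker).
Need 3 1/3 stops brighter from the ISO: 100 → 125 → 160 → 200 → 250 → 320 → 400 → 500 → 640 → 800 → 1000.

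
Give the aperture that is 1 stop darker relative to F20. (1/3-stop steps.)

Aperture: f/20 → f/22 → f/25 → f/29 — 1 stop stopped down (darker).

f/29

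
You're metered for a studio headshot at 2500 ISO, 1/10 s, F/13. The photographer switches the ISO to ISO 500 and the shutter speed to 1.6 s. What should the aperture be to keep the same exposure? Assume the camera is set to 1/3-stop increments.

ISO: 2500 → 2000 → 1600 → 1250 → 1000 → 800 → 640 → 500 — 2 1/3 stops lower (darker).
Shutter speed: 1/10 → 1/8 → 1/6 → 1/5 → 1/4 → 0.3 → 0.4 → 0.5 → 0.6 → 0.8 → 1 → 1.3 → 1.6 — 4 stops slower (brighter).
Net change so far: 1 2/3 stops brighter. Offset with the aperture: f/13 → f/14 → f/16 → f/18 → f/20 → f/22.

f/22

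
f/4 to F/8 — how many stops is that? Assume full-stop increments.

f/4 → f/5.6 → f/8 — count the steps: 2 stops.

2 stops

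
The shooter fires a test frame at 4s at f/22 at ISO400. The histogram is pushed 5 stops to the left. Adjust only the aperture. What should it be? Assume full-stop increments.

Underexposed by 5 stops → need 5 stops brighter.
Aperture: f/22 → f/16 → f/11 → f/8 → f/5.6 → f/4.

f/4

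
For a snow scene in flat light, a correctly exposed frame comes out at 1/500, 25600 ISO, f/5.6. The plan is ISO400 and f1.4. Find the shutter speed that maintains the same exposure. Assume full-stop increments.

1/125s

ISO: 25600 → 12800 → 6400 → 3200 → 1600 → 800 → 400 — 6 stops lower (darker).
Aperture: f/5.6 → f/4 → f/2.8 → f/2 → f/1.4 — 4 stops larger aperture (brighter).
Net change so far: 2 stops darker. Offset with the shutter speed: 1/500 → 1/250 → 1/125.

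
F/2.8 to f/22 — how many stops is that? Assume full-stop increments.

f/2.8 → f/4 → f/5.6 → f/8 → f/11 → f/16 → f/22 — count the steps: 6 stops.

6 stops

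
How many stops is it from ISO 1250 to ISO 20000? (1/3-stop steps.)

1250 → 1600 → 2000 → 2500 → 3200 → 4000 → 5000 → 6400 → 8000 → 10000 → 12800 → 16000 → 20000 — count the steps: 12 third-stops = 4 stops.

4 stops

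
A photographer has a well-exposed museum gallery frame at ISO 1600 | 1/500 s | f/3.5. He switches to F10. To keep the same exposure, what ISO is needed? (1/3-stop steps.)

ISO 12800

Aperture: f/3.5 → f/4 → f/4.5 → f/5 → f/5.6 → f/6.3 → f/7.1 → f/8 → f/9 → f/10 — 3 stops narrower (darker).
Need 3 stops brighter from the ISO: 1600 → 2000 → 2500 → 3200 → 4000 → 5000 → 6400 → 8000 → 10000 → 12800.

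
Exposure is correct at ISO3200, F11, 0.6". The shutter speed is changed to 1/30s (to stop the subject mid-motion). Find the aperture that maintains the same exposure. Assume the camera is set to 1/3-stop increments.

f/2.5

Shutter speed: 0.6 → 0.5 → 0.4 → 0.3 → 1/4 → 1/5 → 1/6 → 1/8 → 1/10 → 1/13 → 1/15 → 1/20 → 1/25 → 1/30 — 4 1/3 stops shorter (darker).
Need 4 1/3 stops brighter from the aperture: f/11 → f/10 → f/9 → f/8 → f/7.1 → f/6.3 → f/5.6 → f/5 → f/4.5 → f/4 → f/3.5 → f/3.2 → f/2.8 → f/2.5.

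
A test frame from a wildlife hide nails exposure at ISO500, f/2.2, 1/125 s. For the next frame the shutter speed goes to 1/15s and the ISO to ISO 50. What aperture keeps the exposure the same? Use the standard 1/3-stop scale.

f/2

Shutter speed: 1/125 → 1/100 → 1/80 → 1/60 → 1/50 → 1/40 → 1/30 → 1/25 → 1/20 → 1/15 — 3 stops longer (brighter).
ISO: 500 → 400 → 320 → 250 → 200 → 160 → 125 → 100 → 80 → 64 → 50 — 3 1/3 stops lower (darker).
Net change so far: 1/3 stop darker. Offset with the aperture: f/2.2 → f/2.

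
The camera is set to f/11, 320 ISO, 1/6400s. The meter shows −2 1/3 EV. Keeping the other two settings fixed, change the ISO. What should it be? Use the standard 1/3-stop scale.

Underexposed by 2 1/3 stops → need 2 1/3 stops brighter.
ISO: 320 → 400 → 500 → 640 → 800 → 1000 → 1250 → 1600.

ISO 1600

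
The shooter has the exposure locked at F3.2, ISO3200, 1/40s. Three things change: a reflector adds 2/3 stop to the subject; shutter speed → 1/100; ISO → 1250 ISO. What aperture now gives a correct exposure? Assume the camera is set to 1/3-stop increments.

Scene light: 2/3 stop brighter.
Shutter speed: 1/40 → 1/50 → 1/60 → 1/80 → 1/100 — 1 1/3 stops shorter (darker).
ISO: 3200 → 2500 → 2000 → 1600 → 1250 — 1 1/3 stops dropped (darker).
Net so far: 2 stops darker. Aperture: f/3.2 → f/2.8 → f/2.5 → f/2.2 → f/2 → f/1.8 → f/1.6.

f/1.6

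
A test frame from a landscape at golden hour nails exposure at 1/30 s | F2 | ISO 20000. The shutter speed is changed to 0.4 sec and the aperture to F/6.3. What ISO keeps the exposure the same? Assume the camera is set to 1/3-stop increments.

ISO 16000

Shutter speed: 1/30 → 1/25 → 1/20 → 1/15 → 1/13 → 1/10 → 1/8 → 1/6 → 1/5 → 1/4 → 0.3 → 0.4 — 3 2/3 stops slower (brighter).
Aperture: f/2 → f/2.2 → f/2.5 → f/2.8 → f/3.2 → f/3.5 → f/4 → f/4.5 → f/5 → f/5.6 → f/6.3 — 3 1/3 stops smaller aperture (darker).
Net change so far: 1/3 stop brighter. Offset with the ISO: 20000 → 16000.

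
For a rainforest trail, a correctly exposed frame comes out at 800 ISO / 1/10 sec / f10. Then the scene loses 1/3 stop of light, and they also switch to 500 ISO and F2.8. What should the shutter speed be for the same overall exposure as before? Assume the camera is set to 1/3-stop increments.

1/60s

Scene light: 1/3 stop darker.
ISO: 800 → 640 → 500 — 2/3 stop dropped (darker).
Aperture: f/10 → f/9 → f/8 → f/7.1 → f/6.3 → f/5.6 → f/5 → f/4.5 → f/4 → f/3.5 → f/3.2 → f/2.8 — 3 2/3 stops opened up (brighter).
Net so far: 2 2/3 stops brighter. Shutter speed: 1/10 → 1/13 → 1/15 → 1/20 → 1/25 → 1/30 → 1/40 → 1/50 → 1/60.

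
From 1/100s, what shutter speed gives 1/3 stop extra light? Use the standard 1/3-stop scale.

Shutter speed: 1/100 → 1/80 — 1/3 stop longer (brighter).

1/80s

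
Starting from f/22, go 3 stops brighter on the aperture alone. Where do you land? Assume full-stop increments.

Aperture: f/22 → f/16 → f/11 → f/8 — 3 stops wider (brighter).

f/8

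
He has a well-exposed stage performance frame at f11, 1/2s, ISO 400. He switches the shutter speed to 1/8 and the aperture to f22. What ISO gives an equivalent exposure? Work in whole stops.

ISO 6400

Shutter speed: 1/2 → 1/4 → 1/8 — 2 stops faster (darker).
Aperture: f/11 → f/16 → f/22 — 2 stops smaller aperture (darker).
Net change so far: 4 stops darker. Offset with the ISO: 400 → 800 → 1600 → 3200 → 6400.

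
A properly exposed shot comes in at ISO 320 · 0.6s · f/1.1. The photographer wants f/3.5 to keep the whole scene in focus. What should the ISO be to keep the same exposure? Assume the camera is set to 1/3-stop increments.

Aperture: f/1.1 → f/1.2 → f/1.4 → f/1.6 → f/1.8 → f/2 → f/2.2 → f/2.5 → f/2.8 → f/3.2 → f/3.5 — 3 1/3 stops stopped down (darker).
Need 3 1/3 stops brighter from the ISO: 320 → 400 → 500 → 640 → 800 → 1000 → 1250 → 1600 → 2000 → 2500 → 3200.

ISO 3200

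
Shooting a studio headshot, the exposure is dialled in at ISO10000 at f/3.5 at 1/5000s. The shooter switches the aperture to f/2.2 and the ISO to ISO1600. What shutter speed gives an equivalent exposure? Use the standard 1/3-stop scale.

Aperture: f/3.5 → f/3.2 → f/2.8 → f/2.5 → f/2.2 — 1 1/3 stops wider (brighter).
ISO: 10000 → 8000 → 6400 → 5000 → 4000 → 3200 → 2500 → 2000 → 1600 — 2 2/3 stops dropped (darker).
Net change so far: 1 1/3 stops darker. Offset with the shutter speed: 1/5000 → 1/4000 → 1/3200 → 1/2500 → 1/2000.

1/2000s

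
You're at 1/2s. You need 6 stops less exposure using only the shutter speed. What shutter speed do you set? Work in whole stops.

Shutter speed: 1/2 → 1/4 → 1/8 → 1/15 → 1/30 → 1/60 → 1/125 — 6 stops shorter (darker).

1/125s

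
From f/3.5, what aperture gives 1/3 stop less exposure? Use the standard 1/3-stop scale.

Aperture: f/3.5 → f/4 — 1/3 stop stopped down (darker).

f/4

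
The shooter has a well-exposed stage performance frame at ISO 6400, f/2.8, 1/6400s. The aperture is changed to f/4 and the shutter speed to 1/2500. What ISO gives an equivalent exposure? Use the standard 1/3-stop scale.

Aperture: f/2.8 → f/3.2 → f/3.5 → f/4 — 1 stop narrower (darker).
Shutter speed: 1/6400 → 1/5000 → 1/4000 → 1/3200 → 1/2500 — 1 1/3 stops longer (brighter).
Net change so far: 1/3 stop brighter. Offset with the ISO: 6400 → 5000.

ISO 5000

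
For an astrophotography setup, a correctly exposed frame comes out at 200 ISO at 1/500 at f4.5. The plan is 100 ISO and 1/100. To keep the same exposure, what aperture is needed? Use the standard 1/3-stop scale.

ISO: 200 → 160 → 125 → 100 — 1 stop dropped (darker).
Shutter speed: 1/500 → 1/400 → 1/320 → 1/250 → 1/200 → 1/160 → 1/125 → 1/100 — 2 1/3 stops longer (brighter).
Net change so far: 1 1/3 stops brighter. Offset with the aperture: f/4.5 → f/5 → f/5.6 → f/6.3 → f/7.1.

f/7.1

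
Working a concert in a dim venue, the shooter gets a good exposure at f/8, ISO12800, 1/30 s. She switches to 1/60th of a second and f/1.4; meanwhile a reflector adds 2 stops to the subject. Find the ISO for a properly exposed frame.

Scene light: 2 stops brighter.
Shutter speed: 1/30 → 1/60 — 1 stop shorter (darker).
Aperture: f/8 → f/5.6 → f/4 → f/2.8 → f/2 → f/1.4 — 5 stops larger aperture (brighter).
Net so far: 6 stops brighter. ISO: 12800 → 6400 → 3200 → 1600 → 800 → 400 → 200.

ISO 200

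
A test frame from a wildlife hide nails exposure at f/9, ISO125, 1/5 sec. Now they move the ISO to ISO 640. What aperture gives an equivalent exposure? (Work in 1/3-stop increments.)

ISO: 125 → 160 → 200 → 250 → 320 → 400 → 500 → 640 — 2 1/3 stops raised (brighter).
Need 2 1/3 stops darker from the aperture: f/9 → f/10 → f/11 → f/13 → f/14 → f/16 → f/18 → f/20.

f/20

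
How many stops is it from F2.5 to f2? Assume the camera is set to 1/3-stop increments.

f/2.5 → f/2.2 → f/2 — count the steps: 2 third-stops = 2/3 stop.

2/3 stop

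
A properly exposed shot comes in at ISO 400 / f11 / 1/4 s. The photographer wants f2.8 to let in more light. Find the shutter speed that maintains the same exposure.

1/60s

Aperture: f/11 → f/8 → f/5.6 → f/4 → f/2.8 — 4 stops opened up (brighter).
Need 4 stops darker from the shutter speed: 1/4 → 1/8 → 1/15 → 1/30 → 1/60.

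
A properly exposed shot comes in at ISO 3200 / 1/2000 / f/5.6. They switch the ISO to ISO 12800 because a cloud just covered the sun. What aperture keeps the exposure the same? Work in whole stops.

f/11

ISO: 3200 → 6400 → 12800 — 2 stops raised (brighter).
Need 2 stops darker from the aperture: f/5.6 → f/8 → f/11.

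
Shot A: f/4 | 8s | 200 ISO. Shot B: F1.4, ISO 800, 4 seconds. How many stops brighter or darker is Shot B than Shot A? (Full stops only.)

4 stops brighter

Aperture: f/4 → f/2.8 → f/2 → f/1.4 — 3 stops larger aperture (brighter).
Shutter speed: 8 → 4 — 1 stop shorter (darker).
ISO: 200 → 400 → 800 — 2 stops raised (brighter).
Net: +3 −1 +2 = +4 stops.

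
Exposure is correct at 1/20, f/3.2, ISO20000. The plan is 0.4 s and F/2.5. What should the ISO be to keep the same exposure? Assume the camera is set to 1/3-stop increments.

Shutter speed: 1/20 → 1/15 → 1/13 → 1/10 → 1/8 → 1/6 → 1/5 → 1/4 → 0.3 → 0.4 — 3 stops longer (brighter).
Aperture: f/3.2 → f/2.8 → f/2.5 — 2/3 stop larger aperture (brighter).
Net change so far: 3 2/3 stops brighter. Offset with the ISO: 20000 → 16000 → 12800 → 10000 → 8000 → 6400 → 5000 → 4000 → 3200 → 2500 → 2000 → 1600.

ISO 1600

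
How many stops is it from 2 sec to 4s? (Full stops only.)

2 → 4 — count the steps: 1 stop.

1 stop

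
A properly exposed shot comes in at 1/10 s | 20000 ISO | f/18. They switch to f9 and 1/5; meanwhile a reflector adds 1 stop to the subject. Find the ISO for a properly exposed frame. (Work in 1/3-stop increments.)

Scene light: 1 stop brighter.
Aperture: f/18 → f/16 → f/14 → f/13 → f/11 → f/10 → f/9 — 2 stops wider (brighter).
Shutter speed: 1/10 → 1/8 → 1/6 → 1/5 — 1 stop longer (brighter).
Net so far: 4 stops brighter. ISO: 20000 → 16000 → 12800 → 10000 → 8000 → 6400 → 5000 → 4000 → 3200 → 2500 → 2000 → 1600 → 1250.

ISO 1250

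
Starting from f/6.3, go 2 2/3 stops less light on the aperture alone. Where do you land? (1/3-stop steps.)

f/16

Aperture: f/6.3 → f/7.1 → f/8 → f/9 → f/10 → f/11 → f/13 → f/14 → f/16 — 2 2/3 stops stopped down (darker).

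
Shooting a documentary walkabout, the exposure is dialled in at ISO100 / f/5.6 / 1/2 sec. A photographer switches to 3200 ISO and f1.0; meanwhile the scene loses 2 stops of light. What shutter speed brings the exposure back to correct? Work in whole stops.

1/500s

Scene light: 2 stops darker.
ISO: 100 → 200 → 400 → 800 → 1600 → 3200 — 5 stops raised (brighter).
Aperture: f/5.6 → f/4 → f/2.8 → f/2 → f/1.4 → f/1.0 — 5 stops wider (brighter).
Net so far: 8 stops brighter. Shutter speed: 1/2 → 1/4 → 1/8 → 1/15 → 1/30 → 1/60 → 1/125 → 1/250 → 1/500.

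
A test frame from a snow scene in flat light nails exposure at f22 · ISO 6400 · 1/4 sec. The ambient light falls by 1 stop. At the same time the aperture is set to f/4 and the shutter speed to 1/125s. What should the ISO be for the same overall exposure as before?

Scene light: 1 stop darker.
Aperture: f/22 → f/16 → f/11 → f/8 → f/5.6 → f/4 — 5 stops opened up (brighter).
Shutter speed: 1/4 → 1/8 → 1/15 → 1/30 → 1/60 → 1/125 — 5 stops shorter (darker).
Net so far: 1 stop darker. ISO: 6400 → 12800.

ISO 12800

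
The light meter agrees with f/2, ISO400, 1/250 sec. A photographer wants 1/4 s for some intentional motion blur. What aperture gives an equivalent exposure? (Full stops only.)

f/16

Shutter speed: 1/250 → 1/125 → 1/60 → 1/30 → 1/15 → 1/8 → 1/4 — 6 stops slower (brighter).
Need 6 stops darker from the aperture: f/2 → f/2.8 → f/4 → f/5.6 → f/8 → f/11 → f/16.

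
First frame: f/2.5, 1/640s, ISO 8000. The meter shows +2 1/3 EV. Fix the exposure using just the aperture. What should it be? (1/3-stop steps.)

Overexposed by 2 1/3 stops → need 2 1/3 stops darker.
Aperture: f/2.5 → f/2.8 → f/3.2 → f/3.5 → f/4 → f/4.5 → f/5 → f/5.6.

f/5.6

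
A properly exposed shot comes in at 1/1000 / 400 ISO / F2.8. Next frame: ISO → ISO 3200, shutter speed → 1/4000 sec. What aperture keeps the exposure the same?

ISO: 400 → 800 → 1600 → 3200 — 3 stops higher (brighter).
Shutter speed: 1/1000 → 1/2000 → 1/4000 — 2 stops faster (darker).
Net change so far: 1 stop brighter. Offset with the aperture: f/2.8 → f/4.

f/4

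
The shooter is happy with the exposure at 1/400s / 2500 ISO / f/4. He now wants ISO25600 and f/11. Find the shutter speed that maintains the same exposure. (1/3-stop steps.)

ISO: 2500 → 3200 → 4000 → 5000 → 6400 → 8000 → 10000 → 12800 → 16000 → 20000 → 25600 — 3 1/3 stops raised (brighter).
Aperture: f/4 → f/4.5 → f/5 → f/5.6 → f/6.3 → f/7.1 → f/8 → f/9 → f/10 → f/11 — 3 stops stopped down (darker).
Net change so far: 1/3 stop brighter. Offset with the shutter speed: 1/400 → 1/500.

1/500s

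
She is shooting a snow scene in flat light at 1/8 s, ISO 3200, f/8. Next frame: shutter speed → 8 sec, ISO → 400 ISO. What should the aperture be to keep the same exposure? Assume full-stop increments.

Shutter speed: 1/8 → 1/4 → 1/2 → 1 → 2 → 4 → 8 — 6 stops slower (brighter).
ISO: 3200 → 1600 → 800 → 400 — 3 stops lower (darker).
Net change so far: 3 stops brighter. Offset with the aperture: f/8 → f/11 → f/16 → f/22.

f/22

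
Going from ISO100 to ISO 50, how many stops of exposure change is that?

1 stop

100 → 50 — count the steps: 1 stop.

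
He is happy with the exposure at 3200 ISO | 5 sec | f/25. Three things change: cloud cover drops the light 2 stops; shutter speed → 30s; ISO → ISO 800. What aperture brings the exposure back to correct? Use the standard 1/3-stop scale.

Scene light: 2 stops darker.
Shutter speed: 5 → 6 → 8 → 10 → 13 → 15 → 20 → 25 → 30 — 2 2/3 stops longer (brighter).
ISO: 3200 → 2500 → 2000 → 1600 → 1250 → 1000 → 800 — 2 stops dropped (darker).
Net so far: 1 1/3 stops darker. Aperture: f/25 → f/22 → f/20 → f/18 → f/16.

f/16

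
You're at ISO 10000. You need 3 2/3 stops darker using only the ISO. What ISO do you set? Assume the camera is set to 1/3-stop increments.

ISO 800

ISO: 10000 → 8000 → 6400 → 5000 → 4000 → 3200 → 2500 → 2000 → 1600 → 1250 → 1000 → 800 — 3 2/3 stops lower (darker).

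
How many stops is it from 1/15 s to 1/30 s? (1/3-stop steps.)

1 stop

1/15 → 1/20 → 1/25 → 1/30 — count the steps: 3 third-stops = 1 stop.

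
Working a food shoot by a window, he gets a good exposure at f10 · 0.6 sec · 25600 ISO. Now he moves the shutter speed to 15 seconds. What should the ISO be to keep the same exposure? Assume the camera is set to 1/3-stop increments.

Shutter speed: 0.6 → 0.8 → 1 → 1.3 → 1.6 → 2 → 2.5 → 3.2 → 4 → 5 → 6 → 8 → 10 → 13 → 15 — 4 2/3 stops longer (brighter).
Need 4 2/3 stops darker from the ISO: 25600 → 20000 → 16000 → 12800 → 10000 → 8000 → 6400 → 5000 → 4000 → 3200 → 2500 → 2000 → 1600 → 1250 → 1000.

ISO 1000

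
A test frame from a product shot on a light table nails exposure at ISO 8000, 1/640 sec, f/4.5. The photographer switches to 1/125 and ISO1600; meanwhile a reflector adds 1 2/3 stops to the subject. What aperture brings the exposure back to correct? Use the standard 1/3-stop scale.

Scene light: 1 2/3 stops brighter.
Shutter speed: 1/640 → 1/500 → 1/400 → 1/320 → 1/250 → 1/200 → 1/160 → 1/125 — 2 1/3 stops longer (brighter).
ISO: 8000 → 6400 → 5000 → 4000 → 3200 → 2500 → 2000 → 1600 — 2 1/3 stops lower (darker).
Net so far: 1 2/3 stops brighter. Aperture: f/4.5 → f/5 → f/5.6 → f/6.3 → f/7.1 → f/8.

f/8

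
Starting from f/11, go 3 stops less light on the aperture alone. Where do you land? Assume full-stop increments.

f/32

Aperture: f/11 → f/16 → f/22 → f/32 — 3 stops smaller aperture (darker).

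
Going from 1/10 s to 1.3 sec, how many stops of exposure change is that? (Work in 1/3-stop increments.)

3 2/3 stops

1/10 → 1/8 → 1/6 → 1/5 → 1/4 → 0.3 → 0.4 → 0.5 → 0.6 → 0.8 → 1 → 1.3 — count the steps: 11 third-stops = 3 2/3 stops.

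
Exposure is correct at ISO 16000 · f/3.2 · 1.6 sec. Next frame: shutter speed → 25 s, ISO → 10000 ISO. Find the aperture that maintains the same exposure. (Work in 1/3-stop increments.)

f/10

Shutter speed: 1.6 → 2 → 2.5 → 3.2 → 4 → 5 → 6 → 8 → 10 → 13 → 15 → 20 → 25 — 4 stops longer (brighter).
ISO: 16000 → 12800 → 10000 — 2/3 stop dropped (darker).
Net change so far: 3 1/3 stops brighter. Offset with the aperture: f/3.2 → f/3.5 → f/4 → f/4.5 → f/5 → f/5.6 → f/6.3 → f/7.1 → f/8 → f/9 → f/10.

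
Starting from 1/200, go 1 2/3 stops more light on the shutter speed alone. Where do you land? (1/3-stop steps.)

1/60s

Shutter speed: 1/200 → 1/160 → 1/125 → 1/100 → 1/80 → 1/60 — 1 2/3 stops longer (brighter).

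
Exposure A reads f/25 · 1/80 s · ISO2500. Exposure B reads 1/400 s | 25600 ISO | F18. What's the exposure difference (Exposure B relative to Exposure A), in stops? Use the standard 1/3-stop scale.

2 stops brighter

Aperture: f/25 → f/22 → f/20 → f/18 — 1 stop opened up (brighter).
Shutter speed: 1/80 → 1/100 → 1/125 → 1/160 → 1/200 → 1/250 → 1/320 → 1/400 — 2 1/3 stops faster (darker).
ISO: 2500 → 3200 → 4000 → 5000 → 6400 → 8000 → 10000 → 12800 → 16000 → 20000 → 25600 — 3 1/3 stops higher (brighter).
Net: +1 −2 1/3 +3 1/3 = +2 stops.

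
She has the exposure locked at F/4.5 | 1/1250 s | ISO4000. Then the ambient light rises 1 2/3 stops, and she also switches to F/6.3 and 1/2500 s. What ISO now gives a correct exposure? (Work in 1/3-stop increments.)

ISO 5000

Scene light: 1 2/3 stops brighter.
Aperture: f/4.5 → f/5 → f/5.6 → f/6.3 — 1 stop stopped down (darker).
Shutter speed: 1/1250 → 1/1600 → 1/2000 → 1/2500 — 1 stop faster (darker).
Net so far: 1/3 stop darker. ISO: 4000 → 5000.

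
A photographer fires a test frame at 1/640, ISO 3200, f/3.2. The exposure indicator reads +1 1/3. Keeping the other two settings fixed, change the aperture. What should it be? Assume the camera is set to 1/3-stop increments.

f/5

Overexposed by 1 1/3 stops → need 1 1/3 stops darker.
Aperture: f/3.2 → f/3.5 → f/4 → f/4.5 → f/5.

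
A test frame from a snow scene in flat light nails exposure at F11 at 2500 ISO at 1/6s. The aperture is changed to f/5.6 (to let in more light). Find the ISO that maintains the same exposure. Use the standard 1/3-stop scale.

Aperture: f/11 → f/10 → f/9 → f/8 → f/7.1 → f/6.3 → f/5.6 — 2 stops larger aperture (brighter).
Need 2 stops darker from the ISO: 2500 → 2000 → 1600 → 1250 → 1000 → 800 → 640.

ISO 640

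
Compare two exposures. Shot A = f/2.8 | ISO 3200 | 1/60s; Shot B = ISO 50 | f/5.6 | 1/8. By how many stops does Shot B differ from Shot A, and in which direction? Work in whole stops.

5 stops darker

Aperture: f/2.8 → f/4 → f/5.6 — 2 stops narrower (darker).
Shutter speed: 1/60 → 1/30 → 1/15 → 1/8 — 3 stops longer (brighter).
ISO: 3200 → 1600 → 800 → 400 → 200 → 100 → 50 — 6 stops dropped (darker).
Net: −2 +3 −6 = −5 stops.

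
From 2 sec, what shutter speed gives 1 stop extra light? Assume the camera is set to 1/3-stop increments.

4 s

Shutter speed: 2 → 2.5 → 3.2 → 4 — 1 stop longer (brighter).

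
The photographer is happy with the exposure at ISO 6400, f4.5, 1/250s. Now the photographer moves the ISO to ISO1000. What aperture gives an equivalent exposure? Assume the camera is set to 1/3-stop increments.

ISO: 6400 → 5000 → 4000 → 3200 → 2500 → 2000 → 1600 → 1250 → 1000 — 2 2/3 stops dropped (darker).
Need 2 2/3 stops brighter from the aperture: f/4.5 → f/4 → f/3.5 → f/3.2 → f/2.8 → f/2.5 → f/2.2 → f/2 → f/1.8.

f/1.8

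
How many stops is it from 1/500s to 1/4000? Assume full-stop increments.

1/500 → 1/1000 → 1/2000 → 1/4000 — count the steps: 3 stops.

3 stops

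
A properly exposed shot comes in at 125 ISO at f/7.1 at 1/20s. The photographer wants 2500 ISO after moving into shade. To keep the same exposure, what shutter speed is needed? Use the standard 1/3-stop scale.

ISO: 125 → 160 → 200 → 250 → 320 → 400 → 500 → 640 → 800 → 1000 → 1250 → 1600 → 2000 → 2500 — 4 1/3 stops raised (brighter).
Need 4 1/3 stops darker from the shutter speed: 1/20 → 1/25 → 1/30 → 1/40 → 1/50 → 1/60 → 1/80 → 1/100 → 1/125 → 1/160 → 1/200 → 1/250 → 1/320 → 1/400.

1/400s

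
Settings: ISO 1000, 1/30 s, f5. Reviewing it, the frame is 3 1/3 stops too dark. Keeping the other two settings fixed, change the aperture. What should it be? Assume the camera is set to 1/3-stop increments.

Underexposed by 3 1/3 stops → need 3 1/3 stops brighter.
Aperture: f/5 → f/4.5 → f/4 → f/3.5 → f/3.2 → f/2.8 → f/2.5 → f/2.2 → f/2 → f/1.8 → f/1.6.

f/1.6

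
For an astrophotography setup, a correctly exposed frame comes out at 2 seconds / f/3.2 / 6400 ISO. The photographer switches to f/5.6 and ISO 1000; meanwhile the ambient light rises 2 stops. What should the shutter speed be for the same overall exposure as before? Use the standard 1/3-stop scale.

10 s

Scene light: 2 stops brighter.
Aperture: f/3.2 → f/3.5 → f/4 → f/4.5 → f/5 → f/5.6 — 1 2/3 stops stopped down (darker).
ISO: 6400 → 5000 → 4000 → 3200 → 2500 → 2000 → 1600 → 1250 → 1000 — 2 2/3 stops dropped (darker).
Net so far: 2 1/3 stops darker. Shutter speed: 2 → 2.5 → 3.2 → 4 → 5 → 6 → 8 → 10.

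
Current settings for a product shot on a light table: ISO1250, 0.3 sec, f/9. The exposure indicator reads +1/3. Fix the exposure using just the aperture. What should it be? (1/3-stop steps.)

Overexposed by 1/3 stop → need 1/3 stop darker.
Aperture: f/9 → f/10.

f/10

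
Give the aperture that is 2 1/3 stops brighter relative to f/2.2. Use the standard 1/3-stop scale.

Aperture: f/2.2 → f/2 → f/1.8 → f/1.6 → f/1.4 → f/1.2 → f/1.1 → f/1.0 — 2 1/3 stops wider (brighter).

f/1.0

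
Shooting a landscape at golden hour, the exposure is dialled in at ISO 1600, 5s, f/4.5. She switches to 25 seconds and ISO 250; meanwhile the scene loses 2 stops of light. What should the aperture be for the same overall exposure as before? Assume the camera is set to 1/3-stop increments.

Scene light: 2 stops darker.
Shutter speed: 5 → 6 → 8 → 10 → 13 → 15 → 20 → 25 — 2 1/3 stops longer (brighter).
ISO: 1600 → 1250 → 1000 → 800 → 640 → 500 → 400 → 320 → 250 — 2 2/3 stops lower (darker).
Net so far: 2 1/3 stops darker. Aperture: f/4.5 → f/4 → f/3.5 → f/3.2 → f/2.8 → f/2.5 → f/2.2 → f/2.

f/2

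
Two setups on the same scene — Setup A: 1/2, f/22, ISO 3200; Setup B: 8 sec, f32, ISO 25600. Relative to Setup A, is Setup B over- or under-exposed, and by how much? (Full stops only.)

Aperture: f/22 → f/32 — 1 stop stopped down (darker).
Shutter speed: 1/2 → 1 → 2 → 4 → 8 — 4 stops longer (brighter).
ISO: 3200 → 6400 → 12800 → 25600 — 3 stops higher (brighter).
Net: −1 +4 +3 = +6 stops.

6 stops brighter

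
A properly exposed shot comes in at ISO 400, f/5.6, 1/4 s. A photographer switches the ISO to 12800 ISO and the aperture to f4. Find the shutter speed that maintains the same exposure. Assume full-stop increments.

ISO: 400 → 800 → 1600 → 3200 → 6400 → 12800 — 5 stops higher (brighter).
Aperture: f/5.6 → f/4 — 1 stop opened up (brighter).
Net change so far: 6 stops brighter. Offset with the shutter speed: 1/4 → 1/8 → 1/15 → 1/30 → 1/60 → 1/125 → 1/250.

1/250s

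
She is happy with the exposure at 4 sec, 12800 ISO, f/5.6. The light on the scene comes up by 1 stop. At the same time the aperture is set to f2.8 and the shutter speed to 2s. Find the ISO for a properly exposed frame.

ISO 3200

Scene light: 1 stop brighter.
Aperture: f/5.6 → f/4 → f/2.8 — 2 stops larger aperture (brighter).
Shutter speed: 4 → 2 — 1 stop shorter (darker).
Net so far: 2 stops brighter. ISO: 12800 → 6400 → 3200.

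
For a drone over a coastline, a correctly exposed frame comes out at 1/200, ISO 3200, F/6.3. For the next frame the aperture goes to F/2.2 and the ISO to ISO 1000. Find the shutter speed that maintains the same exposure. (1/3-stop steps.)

Aperture: f/6.3 → f/5.6 → f/5 → f/4.5 → f/4 → f/3.5 → f/3.2 → f/2.8 → f/2.5 → f/2.2 — 3 stops wider (brighter).
ISO: 3200 → 2500 → 2000 → 1600 → 1250 → 1000 — 1 2/3 stops dropped (darker).
Net change so far: 1 1/3 stops brighter. Offset with the shutter speed: 1/200 → 1/250 → 1/320 → 1/400 → 1/500.

1/500s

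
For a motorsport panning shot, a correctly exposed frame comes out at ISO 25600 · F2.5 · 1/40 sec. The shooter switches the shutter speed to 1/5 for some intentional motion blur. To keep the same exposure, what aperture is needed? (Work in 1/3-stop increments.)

Shutter speed: 1/40 → 1/30 → 1/25 → 1/20 → 1/15 → 1/13 → 1/10 → 1/8 → 1/6 → 1/5 — 3 stops longer (brighter).
Need 3 stops darker from the aperture: f/2.5 → f/2.8 → f/3.2 → f/3.5 → f/4 → f/4.5 → f/5 → f/5.6 → f/6.3 → f/7.1.

f/7.1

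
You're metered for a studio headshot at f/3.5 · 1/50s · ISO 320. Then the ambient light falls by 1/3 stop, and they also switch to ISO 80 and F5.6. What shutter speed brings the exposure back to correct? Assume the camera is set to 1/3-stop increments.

Scene light: 1/3 stop darker.
ISO: 320 → 250 → 200 → 160 → 125 → 100 → 80 — 2 stops lower (darker).
Aperture: f/3.5 → f/4 → f/4.5 → f/5 → f/5.6 — 1 1/3 stops narrower (darker).
Net so far: 3 2/3 stops darker. Shutter speed: 1/50 → 1/40 → 1/30 → 1/25 → 1/20 → 1/15 → 1/13 → 1/10 → 1/8 → 1/6 → 1/5 → 1/4.

1/4s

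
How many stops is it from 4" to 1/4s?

4 → 2 → 1 → 1/2 → 1/4 — count the steps: 4 stops.

4 stops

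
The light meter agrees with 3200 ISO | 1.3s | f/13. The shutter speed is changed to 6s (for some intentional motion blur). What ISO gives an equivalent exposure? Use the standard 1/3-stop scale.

Shutter speed: 1.3 → 1.6 → 2 → 2.5 → 3.2 → 4 → 5 → 6 — 2 1/3 stops slower (brighter).
Need 2 1/3 stops darker from the ISO: 3200 → 2500 → 2000 → 1600 → 1250 → 1000 → 800 → 640.

ISO 640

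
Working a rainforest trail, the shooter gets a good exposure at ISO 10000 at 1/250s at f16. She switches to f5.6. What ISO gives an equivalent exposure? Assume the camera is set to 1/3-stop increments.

ISO 1250

Aperture: f/16 → f/14 → f/13 → f/11 → f/10 → f/9 → f/8 → f/7.1 → f/6.3 → f/5.6 — 3 stops opened up (brighter).
Need 3 stops darker from the ISO: 10000 → 8000 → 6400 → 5000 → 4000 → 3200 → 2500 → 2000 → 1600 → 1250.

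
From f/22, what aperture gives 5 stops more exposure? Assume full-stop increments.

f/4

Aperture: f/22 → f/16 → f/11 → f/8 → f/5.6 → f/4 — 5 stops larger aperture (brighter).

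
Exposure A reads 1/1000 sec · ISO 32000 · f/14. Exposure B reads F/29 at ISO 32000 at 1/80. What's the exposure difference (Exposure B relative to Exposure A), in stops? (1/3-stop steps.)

Aperture: f/14 → f/16 → f/18 → f/20 → f/22 → f/25 → f/29 — 2 stops narrower (darker).
Shutter speed: 1/1000 → 1/800 → 1/640 → 1/500 → 1/400 → 1/320 → 1/250 → 1/200 → 1/160 → 1/125 → 1/100 → 1/80 — 3 2/3 stops longer (brighter).
ISO: unchanged.
Net: −2 +3 2/3 = +1 2/3 stops.

1 2/3 stops brighter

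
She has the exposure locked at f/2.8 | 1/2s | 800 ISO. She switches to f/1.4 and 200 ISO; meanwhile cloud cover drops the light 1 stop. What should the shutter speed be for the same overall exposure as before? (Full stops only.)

1 s

Scene light: 1 stop darker.
Aperture: f/2.8 → f/2 → f/1.4 — 2 stops larger aperture (brighter).
ISO: 800 → 400 → 200 — 2 stops lower (darker).
Net so far: 1 stop darker. Shutter speed: 1/2 → 1.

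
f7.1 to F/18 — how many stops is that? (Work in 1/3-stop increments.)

f/7.1 → f/8 → f/9 → f/10 → f/11 → f/13 → f/14 → f/16 → f/18 — count the steps: 8 third-stops = 2 2/3 stops.

2 2/3 stops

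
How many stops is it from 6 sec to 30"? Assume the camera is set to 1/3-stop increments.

6 → 8 → 10 → 13 → 15 → 20 → 25 → 30 — count the steps: 7 third-stops = 2 1/3 stops.

2 1/3 stops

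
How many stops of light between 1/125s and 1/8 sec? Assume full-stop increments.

1/125 → 1/60 → 1/30 → 1/15 → 1/8 — count the steps: 4 stops.

4 stops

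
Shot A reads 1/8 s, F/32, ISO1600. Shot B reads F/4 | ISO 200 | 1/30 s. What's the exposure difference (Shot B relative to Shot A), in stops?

1 stop brighter

Aperture: f/32 → f/22 → f/16 → f/11 → f/8 → f/5.6 → f/4 — 6 stops larger aperture (brighter).
Shutter speed: 1/8 → 1/15 → 1/30 — 2 stops shorter (darker).
ISO: 1600 → 800 → 400 → 200 — 3 stops dropped (darker).
Net: +6 −2 −3 = +1 stop.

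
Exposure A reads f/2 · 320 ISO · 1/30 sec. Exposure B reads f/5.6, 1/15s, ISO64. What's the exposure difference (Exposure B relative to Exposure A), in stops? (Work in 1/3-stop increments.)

Aperture: f/2 → f/2.2 → f/2.5 → f/2.8 → f/3.2 → f/3.5 → f/4 → f/4.5 → f/5 → f/5.6 — 3 stops stopped down (darker).
Shutter speed: 1/30 → 1/25 → 1/20 → 1/15 — 1 stop longer (brighter).
ISO: 320 → 250 → 200 → 160 → 125 → 100 → 80 → 64 — 2 1/3 stops dropped (darker).
Net: −3 +1 −2 1/3 = −4 1/3 stops.

4 1/3 stops darker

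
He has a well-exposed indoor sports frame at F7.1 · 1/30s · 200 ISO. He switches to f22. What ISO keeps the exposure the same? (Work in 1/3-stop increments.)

Aperture: f/7.1 → f/8 → f/9 → f/10 → f/11 → f/13 → f/14 → f/16 → f/18 → f/20 → f/22 — 3 1/3 stops stopped down (darker).
Need 3 1/3 stops brighter from the ISO: 200 → 250 → 320 → 400 → 500 → 640 → 800 → 1000 → 1250 → 1600 → 2000.

ISO 2000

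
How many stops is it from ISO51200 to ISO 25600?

51200 → 25600 — count the steps: 1 stop.

1 stop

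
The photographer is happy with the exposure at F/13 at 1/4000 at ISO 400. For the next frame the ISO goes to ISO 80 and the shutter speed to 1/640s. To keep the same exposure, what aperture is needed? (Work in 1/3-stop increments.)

ISO: 400 → 320 → 250 → 200 → 160 → 125 → 100 → 80 — 2 1/3 stops dropped (darker).
Shutter speed: 1/4000 → 1/3200 → 1/2500 → 1/2000 → 1/1600 → 1/1250 → 1/1000 → 1/800 → 1/640 — 2 2/3 stops longer (brighter).
Net change so far: 1/3 stop brighter. Offset with the aperture: f/13 → f/14.

f/14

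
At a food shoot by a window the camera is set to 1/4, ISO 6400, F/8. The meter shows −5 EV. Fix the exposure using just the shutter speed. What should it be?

Underexposed by 5 stops → need 5 stops brighter.
Shutter speed: 1/4 → 1/2 → 1 → 2 → 4 → 8.

8 s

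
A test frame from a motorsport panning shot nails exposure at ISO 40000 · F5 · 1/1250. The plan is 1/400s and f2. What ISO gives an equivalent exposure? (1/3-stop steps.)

Shutter speed: 1/1250 → 1/1000 → 1/800 → 1/640 → 1/500 → 1/400 — 1 2/3 stops longer (brighter).
Aperture: f/5 → f/4.5 → f/4 → f/3.5 → f/3.2 → f/2.8 → f/2.5 → f/2.2 → f/2 — 2 2/3 stops opened up (brighter).
Net change so far: 4 1/3 stops brighter. Offset with the ISO: 40000 → 32000 → 25600 → 20000 → 16000 → 12800 → 10000 → 8000 → 6400 → 5000 → 4000 → 3200 → 2500 → 2000.

ISO 2000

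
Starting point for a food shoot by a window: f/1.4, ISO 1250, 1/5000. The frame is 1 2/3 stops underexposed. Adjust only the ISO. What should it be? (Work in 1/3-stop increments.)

Underexposed by 1 2/3 stops → need 1 2/3 stops brighter.
ISO: 1250 → 1600 → 2000 → 2500 → 3200 → 4000.

ISO 4000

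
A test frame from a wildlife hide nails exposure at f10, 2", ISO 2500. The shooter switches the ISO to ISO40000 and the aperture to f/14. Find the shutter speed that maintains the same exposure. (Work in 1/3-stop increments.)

1/4s

ISO: 2500 → 3200 → 4000 → 5000 → 6400 → 8000 → 10000 → 12800 → 16000 → 20000 → 25600 → 32000 → 40000 — 4 stops raised (brighter).
Aperture: f/10 → f/11 → f/13 → f/14 — 1 stop narrower (darker).
Net change so far: 3 stops brighter. Offset with the shutter speed: 2 → 1.6 → 1.3 → 1 → 0.8 → 0.6 → 0.5 → 0.4 → 0.3 → 1/4.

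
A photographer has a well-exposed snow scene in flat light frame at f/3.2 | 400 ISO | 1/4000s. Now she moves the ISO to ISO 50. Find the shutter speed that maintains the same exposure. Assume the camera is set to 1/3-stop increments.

1/500s

ISO: 400 → 320 → 250 → 200 → 160 → 125 → 100 → 80 → 64 → 50 — 3 stops dropped (darker).
Need 3 stops brighter from the shutter speed: 1/4000 → 1/3200 → 1/2500 → 1/2000 → 1/1600 → 1/1250 → 1/1000 → 1/800 → 1/640 → 1/500.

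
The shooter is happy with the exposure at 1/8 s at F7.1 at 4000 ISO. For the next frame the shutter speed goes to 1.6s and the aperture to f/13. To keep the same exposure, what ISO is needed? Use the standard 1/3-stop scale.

Shutter speed: 1/8 → 1/6 → 1/5 → 1/4 → 0.3 → 0.4 → 0.5 → 0.6 → 0.8 → 1 → 1.3 → 1.6 — 3 2/3 stops longer (brighter).
Aperture: f/7.1 → f/8 → f/9 → f/10 → f/11 → f/13 — 1 2/3 stops stopped down (darker).
Net change so far: 2 stops brighter. Offset with the ISO: 4000 → 3200 → 2500 → 2000 → 1600 → 1250 → 1000.

ISO 1000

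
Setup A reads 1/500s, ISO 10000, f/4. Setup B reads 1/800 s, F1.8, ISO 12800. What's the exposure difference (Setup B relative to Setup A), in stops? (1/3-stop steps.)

Aperture: f/4 → f/3.5 → f/3.2 → f/2.8 → f/2.5 → f/2.2 → f/2 → f/1.8 — 2 1/3 stops opened up (brighter).
Shutter speed: 1/500 → 1/640 → 1/800 — 2/3 stop shorter (darker).
ISO: 10000 → 12800 — 1/3 stop higher (brighter).
Net: +2 1/3 −2/3 +1/3 = +2 stops.

2 stops brighter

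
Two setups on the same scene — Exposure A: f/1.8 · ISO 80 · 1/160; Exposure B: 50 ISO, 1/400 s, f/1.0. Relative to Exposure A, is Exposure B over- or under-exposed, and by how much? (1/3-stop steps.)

Aperture: f/1.8 → f/1.6 → f/1.4 → f/1.2 → f/1.1 → f/1.0 — 1 2/3 stops wider (brighter).
Shutter speed: 1/160 → 1/200 → 1/250 → 1/320 → 1/400 — 1 1/3 stops faster (darker).
ISO: 80 → 64 → 50 — 2/3 stop dropped (darker).
Net: +1 2/3 −1 1/3 −2/3 = −1/3 stops.

1/3 stop darker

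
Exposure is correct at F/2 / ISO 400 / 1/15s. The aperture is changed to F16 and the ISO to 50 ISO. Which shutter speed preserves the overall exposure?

30 s

Aperture: f/2 → f/2.8 → f/4 → f/5.6 → f/8 → f/11 → f/16 — 6 stops smaller aperture (darker).
ISO: 400 → 200 → 100 → 50 — 3 stops dropped (darker).
Net change so far: 9 stops darker. Offset with the shutter speed: 1/15 → 1/8 → 1/4 → 1/2 → 1 → 2 → 4 → 8 → 15 → 30.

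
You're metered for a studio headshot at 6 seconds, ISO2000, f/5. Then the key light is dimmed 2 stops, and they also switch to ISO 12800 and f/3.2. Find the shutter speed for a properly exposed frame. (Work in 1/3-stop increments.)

Scene light: 2 stops darker.
ISO: 2000 → 2500 → 3200 → 4000 → 5000 → 6400 → 8000 → 10000 → 12800 — 2 2/3 stops raised (brighter).
Aperture: f/5 → f/4.5 → f/4 → f/3.5 → f/3.2 — 1 1/3 stops wider (brighter).
Net so far: 2 stops brighter. Shutter speed: 6 → 5 → 4 → 3.2 → 2.5 → 2 → 1.6.

1.6 s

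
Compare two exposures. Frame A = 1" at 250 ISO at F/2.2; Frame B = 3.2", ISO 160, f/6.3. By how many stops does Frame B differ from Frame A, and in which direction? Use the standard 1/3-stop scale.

2 stops darker

Aperture: f/2.2 → f/2.5 → f/2.8 → f/3.2 → f/3.5 → f/4 → f/4.5 → f/5 → f/5.6 → f/6.3 — 3 stops narrower (darker).
Shutter speed: 1 → 1.3 → 1.6 → 2 → 2.5 → 3.2 — 1 2/3 stops slower (brighter).
ISO: 250 → 200 → 160 — 2/3 stop lower (darker).
Net: −3 +1 2/3 −2/3 = −2 stops.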